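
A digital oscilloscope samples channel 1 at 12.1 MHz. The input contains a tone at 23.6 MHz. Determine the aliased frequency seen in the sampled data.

23.6 MHz mod fs = 11.5 MHz.
11.5 MHz > fs/2 = 6.05 MHz, folds to fs − 11.5 MHz = 0.6 MHz.

0.6 MHz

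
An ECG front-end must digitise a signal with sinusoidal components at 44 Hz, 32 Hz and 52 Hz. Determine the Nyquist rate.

104 Hz

Highest-frequency component: 52 Hz.
Nyquist rate = 2 × 52 Hz = 104 Hz.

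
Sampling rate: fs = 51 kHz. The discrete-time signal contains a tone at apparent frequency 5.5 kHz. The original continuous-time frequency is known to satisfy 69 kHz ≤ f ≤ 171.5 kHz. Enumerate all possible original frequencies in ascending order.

96.5 kHz, 107.5 kHz, 147.5 kHz, 158.5 kHz

Frequencies that alias to 5.5 kHz are k·fs ± 5.5 kHz for integer k ≥ 0.
k=0: 5.5 kHz.
k=1: 45.5 kHz, 56.5 kHz.
k=2: 96.5 kHz, 107.5 kHz.
k=3: 147.5 kHz, 158.5 kHz.
k=4: 198.5 kHz, 209.5 kHz.
Within [69 kHz, 171.5 kHz]: 96.5 kHz, 107.5 kHz, 147.5 kHz, 158.5 kHz.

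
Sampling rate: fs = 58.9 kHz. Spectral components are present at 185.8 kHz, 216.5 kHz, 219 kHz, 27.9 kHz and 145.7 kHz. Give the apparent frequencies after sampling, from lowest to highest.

fs/2 = 29.45 kHz.
185.8 kHz mod fs = 9.1 kHz.
9.1 kHz ≤ fs/2 = 29.45 kHz, appears at 9.1 kHz.
216.5 kHz mod fs = 39.8 kHz.
39.8 kHz > fs/2 = 29.45 kHz, folds to fs − 39.8 kHz = 19.1 kHz.
219 kHz mod fs = 42.3 kHz.
42.3 kHz > fs/2 = 29.45 kHz, folds to fs − 42.3 kHz = 16.6 kHz.
27.9 kHz ≤ fs/2 = 29.45 kHz, passes unchanged.
145.7 kHz mod fs = 27.9 kHz.
27.9 kHz ≤ fs/2 = 29.45 kHz, appears at 27.9 kHz.
Distinct values: {9.1 kHz, 16.6 kHz, 19.1 kHz, 27.9 kHz}.

9.1 kHz, 16.6 kHz, 19.1 kHz, 27.9 kHz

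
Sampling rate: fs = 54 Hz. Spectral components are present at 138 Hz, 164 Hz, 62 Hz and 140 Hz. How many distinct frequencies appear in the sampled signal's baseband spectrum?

fs/2 = 27 Hz.
138 Hz mod fs = 30 Hz.
30 Hz > fs/2 = 27 Hz, folds to fs − 30 Hz = 24 Hz.
164 Hz mod fs = 2 Hz.
2 Hz ≤ fs/2 = 27 Hz, appears at 2 Hz.
62 Hz mod fs = 8 Hz.
8 Hz ≤ fs/2 = 27 Hz, appears at 8 Hz.
140 Hz mod fs = 32 Hz.
32 Hz > fs/2 = 27 Hz, folds to fs − 32 Hz = 22 Hz.
Distinct values: {2 Hz, 8 Hz, 22 Hz, 24 Hz} → 4.

4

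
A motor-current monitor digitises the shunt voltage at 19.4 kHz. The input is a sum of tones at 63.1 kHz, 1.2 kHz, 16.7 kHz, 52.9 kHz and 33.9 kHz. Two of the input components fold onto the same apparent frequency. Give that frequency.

fs/2 = 9.7 kHz.
63.1 kHz mod fs = 4.9 kHz.
4.9 kHz ≤ fs/2 = 9.7 kHz, appears at 4.9 kHz.
1.2 kHz ≤ fs/2 = 9.7 kHz, passes unchanged.
16.7 kHz > fs/2 = 9.7 kHz, folds to fs − 16.7 kHz = 2.7 kHz.
52.9 kHz mod fs = 14.1 kHz.
14.1 kHz > fs/2 = 9.7 kHz, folds to fs − 14.1 kHz = 5.3 kHz.
33.9 kHz mod fs = 14.5 kHz.
14.5 kHz > fs/2 = 9.7 kHz, folds to fs − 14.5 kHz = 4.9 kHz.
33.9 kHz and 63.1 kHz both map to 4.9 kHz.

4.9 kHz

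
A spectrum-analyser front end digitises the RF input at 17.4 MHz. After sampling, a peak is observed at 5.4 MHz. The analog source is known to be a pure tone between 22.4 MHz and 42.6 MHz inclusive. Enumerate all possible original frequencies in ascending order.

Frequencies that alias to 5.4 MHz are k·fs ± 5.4 MHz for integer k ≥ 0.
k=0: 5.4 MHz.
k=1: 12 MHz, 22.8 MHz.
k=2: 29.4 MHz, 40.2 MHz.
k=3: 46.8 MHz, 57.6 MHz.
Within [22.4 MHz, 42.6 MHz]: 22.8 MHz, 29.4 MHz, 40.2 MHz.

22.8 MHz, 29.4 MHz, 40.2 MHz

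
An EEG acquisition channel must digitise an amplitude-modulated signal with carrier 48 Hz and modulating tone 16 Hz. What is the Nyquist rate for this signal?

128 Hz

AM sidebands sit at fc ± fm = 32 Hz and 64 Hz.
Highest-frequency component: 64 Hz.
Nyquist rate = 2 × 64 Hz = 128 Hz.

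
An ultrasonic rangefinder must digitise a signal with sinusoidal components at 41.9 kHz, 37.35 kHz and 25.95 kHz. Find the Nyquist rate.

83.8 kHz

Highest-frequency component: 41.9 kHz.
Nyquist rate = 2 × 41.9 kHz = 83.8 kHz.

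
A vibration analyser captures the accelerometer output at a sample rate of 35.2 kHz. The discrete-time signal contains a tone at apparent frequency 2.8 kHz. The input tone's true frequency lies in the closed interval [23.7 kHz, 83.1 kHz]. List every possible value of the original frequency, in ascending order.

Frequencies that alias to 2.8 kHz are k·fs ± 2.8 kHz for integer k ≥ 0.
k=0: 2.8 kHz.
k=1: 32.4 kHz, 38 kHz.
k=2: 67.6 kHz, 73.2 kHz.
k=3: 102.8 kHz, 108.4 kHz.
Within [23.7 kHz, 83.1 kHz]: 32.4 kHz, 38 kHz, 67.6 kHz, 73.2 kHz.

32.4 kHz, 38 kHz, 67.6 kHz, 73.2 kHz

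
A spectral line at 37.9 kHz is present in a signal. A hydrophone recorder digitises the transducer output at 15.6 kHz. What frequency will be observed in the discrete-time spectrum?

37.9 kHz mod fs = 6.7 kHz.
6.7 kHz ≤ fs/2 = 7.8 kHz, appears at 6.7 kHz.

6.7 kHz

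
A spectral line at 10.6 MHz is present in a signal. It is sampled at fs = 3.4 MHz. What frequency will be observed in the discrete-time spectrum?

10.6 MHz mod fs = 0.4 MHz.
0.4 MHz ≤ fs/2 = 1.7 MHz, appears at 0.4 MHz.

0.4 MHz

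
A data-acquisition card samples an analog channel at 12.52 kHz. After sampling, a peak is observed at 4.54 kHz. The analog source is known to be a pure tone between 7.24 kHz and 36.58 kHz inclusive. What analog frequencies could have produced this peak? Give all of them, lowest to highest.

Frequencies that alias to 4.54 kHz are k·fs ± 4.54 kHz for integer k ≥ 0.
k=0: 4.54 kHz.
k=1: 7.98 kHz, 17.06 kHz.
k=2: 20.5 kHz, 29.58 kHz.
k=3: 33.02 kHz, 42.1 kHz.
k=4: 45.54 kHz, 54.62 kHz.
Within [7.24 kHz, 36.58 kHz]: 7.98 kHz, 17.06 kHz, 20.5 kHz, 29.58 kHz, 33.02 kHz.

7.98 kHz, 17.06 kHz, 20.5 kHz, 29.58 kHz, 33.02 kHz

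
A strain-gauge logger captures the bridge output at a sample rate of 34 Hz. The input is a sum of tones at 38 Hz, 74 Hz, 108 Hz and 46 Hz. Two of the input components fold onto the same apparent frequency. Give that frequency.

fs/2 = 17 Hz.
38 Hz mod fs = 4 Hz.
4 Hz ≤ fs/2 = 17 Hz, appears at 4 Hz.
74 Hz mod fs = 6 Hz.
6 Hz ≤ fs/2 = 17 Hz, appears at 6 Hz.
108 Hz mod fs = 6 Hz.
6 Hz ≤ fs/2 = 17 Hz, appears at 6 Hz.
46 Hz mod fs = 12 Hz.
12 Hz ≤ fs/2 = 17 Hz, appears at 12 Hz.
74 Hz and 108 Hz both map to 6 Hz.

6 Hz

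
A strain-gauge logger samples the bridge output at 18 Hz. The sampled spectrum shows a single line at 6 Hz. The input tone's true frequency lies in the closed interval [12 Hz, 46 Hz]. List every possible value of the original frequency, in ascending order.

12 Hz, 24 Hz, 30 Hz, 42 Hz

Frequencies that alias to 6 Hz are k·fs ± 6 Hz for integer k ≥ 0.
k=0: 6 Hz.
k=1: 12 Hz, 24 Hz.
k=2: 30 Hz, 42 Hz.
k=3: 48 Hz, 60 Hz.
Within [12 Hz, 46 Hz]: 12 Hz, 24 Hz, 30 Hz, 42 Hz.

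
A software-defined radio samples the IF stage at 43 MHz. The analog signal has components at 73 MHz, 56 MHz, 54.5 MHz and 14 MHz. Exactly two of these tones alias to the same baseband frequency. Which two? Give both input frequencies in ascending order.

fs/2 = 21.5 MHz.
73 MHz mod fs = 30 MHz.
30 MHz > fs/2 = 21.5 MHz, folds to fs − 30 MHz = 13 MHz.
56 MHz mod fs = 13 MHz.
13 MHz ≤ fs/2 = 21.5 MHz, appears at 13 MHz.
54.5 MHz mod fs = 11.5 MHz.
11.5 MHz ≤ fs/2 = 21.5 MHz, appears at 11.5 MHz.
14 MHz ≤ fs/2 = 21.5 MHz, passes unchanged.
56 MHz and 73 MHz both map to 13 MHz.

56 MHz, 73 MHz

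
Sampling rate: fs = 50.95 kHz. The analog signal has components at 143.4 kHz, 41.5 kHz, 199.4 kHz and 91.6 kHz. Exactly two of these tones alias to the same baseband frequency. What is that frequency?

fs/2 = 25.475 kHz.
143.4 kHz mod fs = 41.5 kHz.
41.5 kHz > fs/2 = 25.475 kHz, folds to fs − 41.5 kHz = 9.45 kHz.
41.5 kHz > fs/2 = 25.475 kHz, folds to fs − 41.5 kHz = 9.45 kHz.
199.4 kHz mod fs = 46.55 kHz.
46.55 kHz > fs/2 = 25.475 kHz, folds to fs − 46.55 kHz = 4.4 kHz.
91.6 kHz mod fs = 40.65 kHz.
40.65 kHz > fs/2 = 25.475 kHz, folds to fs − 40.65 kHz = 10.3 kHz.
41.5 kHz and 143.4 kHz both map to 9.45 kHz.

9.45 kHz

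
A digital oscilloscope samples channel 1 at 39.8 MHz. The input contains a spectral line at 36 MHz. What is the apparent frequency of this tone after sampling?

3.8 MHz

36 MHz > fs/2 = 19.9 MHz, folds to fs − 36 MHz = 3.8 MHz.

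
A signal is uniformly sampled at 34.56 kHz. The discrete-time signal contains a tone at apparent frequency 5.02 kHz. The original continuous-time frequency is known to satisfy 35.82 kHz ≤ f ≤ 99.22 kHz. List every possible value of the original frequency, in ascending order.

39.58 kHz, 64.1 kHz, 74.14 kHz, 98.66 kHz

Frequencies that alias to 5.02 kHz are k·fs ± 5.02 kHz for integer k ≥ 0.
k=0: 5.02 kHz.
k=1: 29.54 kHz, 39.58 kHz.
k=2: 64.1 kHz, 74.14 kHz.
k=3: 98.66 kHz, 108.7 kHz.
k=4: 133.22 kHz, 143.26 kHz.
Within [35.82 kHz, 99.22 kHz]: 39.58 kHz, 64.1 kHz, 74.14 kHz, 98.66 kHz.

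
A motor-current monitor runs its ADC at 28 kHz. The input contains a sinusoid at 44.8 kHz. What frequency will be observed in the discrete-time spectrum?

44.8 kHz mod fs = 16.8 kHz.
16.8 kHz > fs/2 = 14 kHz, folds to fs − 16.8 kHz = 11.2 kHz.

11.2 kHz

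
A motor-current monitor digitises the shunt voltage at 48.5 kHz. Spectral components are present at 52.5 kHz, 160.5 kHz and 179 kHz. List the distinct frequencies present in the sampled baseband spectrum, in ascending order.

4 kHz, 15 kHz

fs/2 = 24.25 kHz.
52.5 kHz mod fs = 4 kHz.
4 kHz ≤ fs/2 = 24.25 kHz, appears at 4 kHz.
160.5 kHz mod fs = 15 kHz.
15 kHz ≤ fs/2 = 24.25 kHz, appears at 15 kHz.
179 kHz mod fs = 33.5 kHz.
33.5 kHz > fs/2 = 24.25 kHz, folds to fs − 33.5 kHz = 15 kHz.
Distinct values: {4 kHz, 15 kHz}.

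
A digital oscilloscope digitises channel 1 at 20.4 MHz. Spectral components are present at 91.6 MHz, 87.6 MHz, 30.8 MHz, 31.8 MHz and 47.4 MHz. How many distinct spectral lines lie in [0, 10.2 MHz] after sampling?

fs/2 = 10.2 MHz.
91.6 MHz mod fs = 10 MHz.
10 MHz ≤ fs/2 = 10.2 MHz, appears at 10 MHz.
87.6 MHz mod fs = 6 MHz.
6 MHz ≤ fs/2 = 10.2 MHz, appears at 6 MHz.
30.8 MHz mod fs = 10.4 MHz.
10.4 MHz > fs/2 = 10.2 MHz, folds to fs − 10.4 MHz = 10 MHz.
31.8 MHz mod fs = 11.4 MHz.
11.4 MHz > fs/2 = 10.2 MHz, folds to fs − 11.4 MHz = 9 MHz.
47.4 MHz mod fs = 6.6 MHz.
6.6 MHz ≤ fs/2 = 10.2 MHz, appears at 6.6 MHz.
Distinct values: {6 MHz, 6.6 MHz, 9 MHz, 10 MHz} → 4.

4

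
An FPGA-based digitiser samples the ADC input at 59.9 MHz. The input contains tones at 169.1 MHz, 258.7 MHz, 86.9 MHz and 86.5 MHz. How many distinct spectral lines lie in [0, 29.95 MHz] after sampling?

4

fs/2 = 29.95 MHz.
169.1 MHz mod fs = 49.3 MHz.
49.3 MHz > fs/2 = 29.95 MHz, folds to fs − 49.3 MHz = 10.6 MHz.
258.7 MHz mod fs = 19.1 MHz.
19.1 MHz ≤ fs/2 = 29.95 MHz, appears at 19.1 MHz.
86.9 MHz mod fs = 27 MHz.
27 MHz ≤ fs/2 = 29.95 MHz, appears at 27 MHz.
86.5 MHz mod fs = 26.6 MHz.
26.6 MHz ≤ fs/2 = 29.95 MHz, appears at 26.6 MHz.
Distinct values: {10.6 MHz, 19.1 MHz, 26.6 MHz, 27 MHz} → 4.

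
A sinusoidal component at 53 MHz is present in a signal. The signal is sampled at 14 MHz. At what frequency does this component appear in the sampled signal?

53 MHz mod fs = 11 MHz.
11 MHz > fs/2 = 7 MHz, folds to fs − 11 MHz = 3 MHz.

3 MHz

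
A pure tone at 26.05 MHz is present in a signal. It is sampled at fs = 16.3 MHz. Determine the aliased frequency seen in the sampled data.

6.55 MHz

26.05 MHz mod fs = 9.75 MHz.
9.75 MHz > fs/2 = 8.15 MHz, folds to fs − 9.75 MHz = 6.55 MHz.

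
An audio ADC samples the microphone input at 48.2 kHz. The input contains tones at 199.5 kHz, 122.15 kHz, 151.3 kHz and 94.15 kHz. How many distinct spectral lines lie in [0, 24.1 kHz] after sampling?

3

fs/2 = 24.1 kHz.
199.5 kHz mod fs = 6.7 kHz.
6.7 kHz ≤ fs/2 = 24.1 kHz, appears at 6.7 kHz.
122.15 kHz mod fs = 25.75 kHz.
25.75 kHz > fs/2 = 24.1 kHz, folds to fs − 25.75 kHz = 22.45 kHz.
151.3 kHz mod fs = 6.7 kHz.
6.7 kHz ≤ fs/2 = 24.1 kHz, appears at 6.7 kHz.
94.15 kHz mod fs = 45.95 kHz.
45.95 kHz > fs/2 = 24.1 kHz, folds to fs − 45.95 kHz = 2.25 kHz.
Distinct values: {2.25 kHz, 6.7 kHz, 22.45 kHz} → 3.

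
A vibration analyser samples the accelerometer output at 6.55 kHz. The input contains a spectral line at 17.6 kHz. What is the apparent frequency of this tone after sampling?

2.05 kHz

17.6 kHz mod fs = 4.5 kHz.
4.5 kHz > fs/2 = 3.275 kHz, folds to fs − 4.5 kHz = 2.05 kHz.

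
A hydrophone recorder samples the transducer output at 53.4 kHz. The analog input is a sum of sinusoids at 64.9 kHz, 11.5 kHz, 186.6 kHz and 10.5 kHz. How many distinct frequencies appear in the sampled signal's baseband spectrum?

3

fs/2 = 26.7 kHz.
64.9 kHz mod fs = 11.5 kHz.
11.5 kHz ≤ fs/2 = 26.7 kHz, appears at 11.5 kHz.
11.5 kHz ≤ fs/2 = 26.7 kHz, passes unchanged.
186.6 kHz mod fs = 26.4 kHz.
26.4 kHz ≤ fs/2 = 26.7 kHz, appears at 26.4 kHz.
10.5 kHz ≤ fs/2 = 26.7 kHz, passes unchanged.
Distinct values: {10.5 kHz, 11.5 kHz, 26.4 kHz} → 3.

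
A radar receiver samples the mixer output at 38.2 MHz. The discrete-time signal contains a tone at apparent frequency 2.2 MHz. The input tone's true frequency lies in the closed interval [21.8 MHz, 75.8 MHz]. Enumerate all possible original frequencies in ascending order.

Frequencies that alias to 2.2 MHz are k·fs ± 2.2 MHz for integer k ≥ 0.
k=0: 2.2 MHz.
k=1: 36 MHz, 40.4 MHz.
k=2: 74.2 MHz, 78.6 MHz.
k=3: 112.4 MHz, 116.8 MHz.
Within [21.8 MHz, 75.8 MHz]: 36 MHz, 40.4 MHz, 74.2 MHz.

36 MHz, 40.4 MHz, 74.2 MHz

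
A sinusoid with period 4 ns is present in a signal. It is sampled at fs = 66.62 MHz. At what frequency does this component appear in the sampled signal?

16.48 MHz

T = 4 ns → f = 1/T = 250 MHz.
250 MHz mod fs = 50.14 MHz.
50.14 MHz > fs/2 = 33.31 MHz, folds to fs − 50.14 MHz = 16.48 MHz.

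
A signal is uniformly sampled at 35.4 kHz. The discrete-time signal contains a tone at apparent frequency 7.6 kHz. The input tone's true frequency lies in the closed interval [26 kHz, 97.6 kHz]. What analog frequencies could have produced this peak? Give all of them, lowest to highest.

27.8 kHz, 43 kHz, 63.2 kHz, 78.4 kHz

Frequencies that alias to 7.6 kHz are k·fs ± 7.6 kHz for integer k ≥ 0.
k=0: 7.6 kHz.
k=1: 27.8 kHz, 43 kHz.
k=2: 63.2 kHz, 78.4 kHz.
k=3: 98.6 kHz, 113.8 kHz.
Within [26 kHz, 97.6 kHz]: 27.8 kHz, 43 kHz, 63.2 kHz, 78.4 kHz.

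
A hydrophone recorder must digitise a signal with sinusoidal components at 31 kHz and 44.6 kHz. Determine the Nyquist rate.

89.2 kHz

Highest-frequency component: 44.6 kHz.
Nyquist rate = 2 × 44.6 kHz = 89.2 kHz.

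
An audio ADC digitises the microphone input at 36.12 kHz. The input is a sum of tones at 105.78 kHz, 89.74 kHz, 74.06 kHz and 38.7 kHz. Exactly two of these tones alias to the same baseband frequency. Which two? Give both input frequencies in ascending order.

38.7 kHz, 105.78 kHz

fs/2 = 18.06 kHz.
105.78 kHz mod fs = 33.54 kHz.
33.54 kHz > fs/2 = 18.06 kHz, folds to fs − 33.54 kHz = 2.58 kHz.
89.74 kHz mod fs = 17.5 kHz.
17.5 kHz ≤ fs/2 = 18.06 kHz, appears at 17.5 kHz.
74.06 kHz mod fs = 1.82 kHz.
1.82 kHz ≤ fs/2 = 18.06 kHz, appears at 1.82 kHz.
38.7 kHz mod fs = 2.58 kHz.
2.58 kHz ≤ fs/2 = 18.06 kHz, appears at 2.58 kHz.
38.7 kHz and 105.78 kHz both map to 2.58 kHz.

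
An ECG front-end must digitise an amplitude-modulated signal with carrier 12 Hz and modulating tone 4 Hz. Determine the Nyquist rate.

32 Hz

AM sidebands sit at fc ± fm = 8 Hz and 16 Hz.
Highest-frequency component: 16 Hz.
Nyquist rate = 2 × 16 Hz = 32 Hz.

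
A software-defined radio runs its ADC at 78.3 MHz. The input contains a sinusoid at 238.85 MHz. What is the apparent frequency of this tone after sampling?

3.95 MHz

238.85 MHz mod fs = 3.95 MHz.
3.95 MHz ≤ fs/2 = 39.15 MHz, appears at 3.95 MHz.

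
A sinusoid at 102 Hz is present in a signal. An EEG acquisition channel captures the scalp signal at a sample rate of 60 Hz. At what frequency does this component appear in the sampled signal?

18 Hz

102 Hz mod fs = 42 Hz.
42 Hz > fs/2 = 30 Hz, folds to fs − 42 Hz = 18 Hz.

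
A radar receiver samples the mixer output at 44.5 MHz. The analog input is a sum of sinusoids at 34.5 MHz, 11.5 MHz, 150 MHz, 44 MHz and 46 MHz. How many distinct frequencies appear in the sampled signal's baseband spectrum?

fs/2 = 22.25 MHz.
34.5 MHz > fs/2 = 22.25 MHz, folds to fs − 34.5 MHz = 10 MHz.
11.5 MHz ≤ fs/2 = 22.25 MHz, passes unchanged.
150 MHz mod fs = 16.5 MHz.
16.5 MHz ≤ fs/2 = 22.25 MHz, appears at 16.5 MHz.
44 MHz > fs/2 = 22.25 MHz, folds to fs − 44 MHz = 0.5 MHz.
46 MHz mod fs = 1.5 MHz.
1.5 MHz ≤ fs/2 = 22.25 MHz, appears at 1.5 MHz.
Distinct values: {0.5 MHz, 1.5 MHz, 10 MHz, 11.5 MHz, 16.5 MHz} → 5.

5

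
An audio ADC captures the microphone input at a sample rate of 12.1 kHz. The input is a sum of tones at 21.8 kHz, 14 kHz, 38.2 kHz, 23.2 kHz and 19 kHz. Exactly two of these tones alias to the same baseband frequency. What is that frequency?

fs/2 = 6.05 kHz.
21.8 kHz mod fs = 9.7 kHz.
9.7 kHz > fs/2 = 6.05 kHz, folds to fs − 9.7 kHz = 2.4 kHz.
14 kHz mod fs = 1.9 kHz.
1.9 kHz ≤ fs/2 = 6.05 kHz, appears at 1.9 kHz.
38.2 kHz mod fs = 1.9 kHz.
1.9 kHz ≤ fs/2 = 6.05 kHz, appears at 1.9 kHz.
23.2 kHz mod fs = 11.1 kHz.
11.1 kHz > fs/2 = 6.05 kHz, folds to fs − 11.1 kHz = 1 kHz.
19 kHz mod fs = 6.9 kHz.
6.9 kHz > fs/2 = 6.05 kHz, folds to fs − 6.9 kHz = 5.2 kHz.
14 kHz and 38.2 kHz both map to 1.9 kHz.

1.9 kHz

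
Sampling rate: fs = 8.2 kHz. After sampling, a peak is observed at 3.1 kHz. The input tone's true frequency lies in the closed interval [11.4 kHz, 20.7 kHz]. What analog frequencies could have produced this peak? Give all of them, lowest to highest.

Frequencies that alias to 3.1 kHz are k·fs ± 3.1 kHz for integer k ≥ 0.
k=0: 3.1 kHz.
k=1: 5.1 kHz, 11.3 kHz.
k=2: 13.3 kHz, 19.5 kHz.
k=3: 21.5 kHz, 27.7 kHz.
Within [11.4 kHz, 20.7 kHz]: 13.3 kHz, 19.5 kHz.

13.3 kHz, 19.5 kHz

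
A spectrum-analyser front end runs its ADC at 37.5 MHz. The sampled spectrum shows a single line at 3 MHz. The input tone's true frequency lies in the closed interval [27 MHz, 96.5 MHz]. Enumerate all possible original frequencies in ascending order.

34.5 MHz, 40.5 MHz, 72 MHz, 78 MHz

Frequencies that alias to 3 MHz are k·fs ± 3 MHz for integer k ≥ 0.
k=0: 3 MHz.
k=1: 34.5 MHz, 40.5 MHz.
k=2: 72 MHz, 78 MHz.
k=3: 109.5 MHz, 115.5 MHz.
Within [27 MHz, 96.5 MHz]: 34.5 MHz, 40.5 MHz, 72 MHz, 78 MHz.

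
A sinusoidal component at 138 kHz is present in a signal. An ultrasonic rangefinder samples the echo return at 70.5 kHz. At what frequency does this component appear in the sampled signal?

138 kHz mod fs = 67.5 kHz.
67.5 kHz > fs/2 = 35.25 kHz, folds to fs − 67.5 kHz = 3 kHz.

3 kHz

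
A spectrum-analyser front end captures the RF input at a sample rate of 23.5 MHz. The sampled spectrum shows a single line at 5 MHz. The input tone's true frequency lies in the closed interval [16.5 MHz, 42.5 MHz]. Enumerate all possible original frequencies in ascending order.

Frequencies that alias to 5 MHz are k·fs ± 5 MHz for integer k ≥ 0.
k=0: 5 MHz.
k=1: 18.5 MHz, 28.5 MHz.
k=2: 42 MHz, 52 MHz.
k=3: 65.5 MHz, 75.5 MHz.
Within [16.5 MHz, 42.5 MHz]: 18.5 MHz, 28.5 MHz, 42 MHz.

18.5 MHz, 28.5 MHz, 42 MHz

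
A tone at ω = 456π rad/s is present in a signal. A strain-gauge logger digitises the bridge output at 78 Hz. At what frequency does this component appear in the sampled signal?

6 Hz

ω = 456π rad/s → f = ω/(2π) = 228 Hz.
228 Hz mod fs = 72 Hz.
72 Hz > fs/2 = 39 Hz, folds to fs − 72 Hz = 6 Hz.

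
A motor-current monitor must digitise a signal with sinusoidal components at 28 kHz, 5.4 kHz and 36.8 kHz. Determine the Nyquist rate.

73.6 kHz

Highest-frequency component: 36.8 kHz.
Nyquist rate = 2 × 36.8 kHz = 73.6 kHz.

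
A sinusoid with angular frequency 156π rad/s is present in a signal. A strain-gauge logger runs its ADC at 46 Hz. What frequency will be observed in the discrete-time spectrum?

ω = 156π rad/s → f = ω/(2π) = 78 Hz.
78 Hz mod fs = 32 Hz.
32 Hz > fs/2 = 23 Hz, folds to fs − 32 Hz = 14 Hz.

14 Hz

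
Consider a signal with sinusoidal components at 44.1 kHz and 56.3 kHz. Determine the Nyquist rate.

112.6 kHz

Highest-frequency component: 56.3 kHz.
Nyquist rate = 2 × 56.3 kHz = 112.6 kHz.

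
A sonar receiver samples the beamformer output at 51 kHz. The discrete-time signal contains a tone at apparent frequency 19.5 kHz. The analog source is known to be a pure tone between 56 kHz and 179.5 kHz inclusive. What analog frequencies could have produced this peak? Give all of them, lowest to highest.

70.5 kHz, 82.5 kHz, 121.5 kHz, 133.5 kHz, 172.5 kHz

Frequencies that alias to 19.5 kHz are k·fs ± 19.5 kHz for integer k ≥ 0.
k=0: 19.5 kHz.
k=1: 31.5 kHz, 70.5 kHz.
k=2: 82.5 kHz, 121.5 kHz.
k=3: 133.5 kHz, 172.5 kHz.
k=4: 184.5 kHz, 223.5 kHz.
Within [56 kHz, 179.5 kHz]: 70.5 kHz, 82.5 kHz, 121.5 kHz, 133.5 kHz, 172.5 kHz.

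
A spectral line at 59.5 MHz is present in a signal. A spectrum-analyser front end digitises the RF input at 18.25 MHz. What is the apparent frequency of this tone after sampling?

4.75 MHz

59.5 MHz mod fs = 4.75 MHz.
4.75 MHz ≤ fs/2 = 9.125 MHz, appears at 4.75 MHz.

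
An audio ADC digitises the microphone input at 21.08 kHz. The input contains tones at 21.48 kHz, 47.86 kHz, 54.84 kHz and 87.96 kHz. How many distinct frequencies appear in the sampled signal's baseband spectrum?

4

fs/2 = 10.54 kHz.
21.48 kHz mod fs = 0.4 kHz.
0.4 kHz ≤ fs/2 = 10.54 kHz, appears at 0.4 kHz.
47.86 kHz mod fs = 5.7 kHz.
5.7 kHz ≤ fs/2 = 10.54 kHz, appears at 5.7 kHz.
54.84 kHz mod fs = 12.68 kHz.
12.68 kHz > fs/2 = 10.54 kHz, folds to fs − 12.68 kHz = 8.4 kHz.
87.96 kHz mod fs = 3.64 kHz.
3.64 kHz ≤ fs/2 = 10.54 kHz, appears at 3.64 kHz.
Distinct values: {0.4 kHz, 3.64 kHz, 5.7 kHz, 8.4 kHz} → 4.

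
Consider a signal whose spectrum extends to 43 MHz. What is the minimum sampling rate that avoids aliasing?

Nyquist rate = 2 × 43 MHz = 86 MHz.

86 MHz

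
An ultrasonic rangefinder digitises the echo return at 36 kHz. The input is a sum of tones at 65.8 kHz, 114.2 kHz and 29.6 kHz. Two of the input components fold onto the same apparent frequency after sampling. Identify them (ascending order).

fs/2 = 18 kHz.
65.8 kHz mod fs = 29.8 kHz.
29.8 kHz > fs/2 = 18 kHz, folds to fs − 29.8 kHz = 6.2 kHz.
114.2 kHz mod fs = 6.2 kHz.
6.2 kHz ≤ fs/2 = 18 kHz, appears at 6.2 kHz.
29.6 kHz > fs/2 = 18 kHz, folds to fs − 29.6 kHz = 6.4 kHz.
65.8 kHz and 114.2 kHz both map to 6.2 kHz.

65.8 kHz, 114.2 kHz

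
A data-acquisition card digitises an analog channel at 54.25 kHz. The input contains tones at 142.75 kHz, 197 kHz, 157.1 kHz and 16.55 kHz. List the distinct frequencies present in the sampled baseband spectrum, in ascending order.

5.65 kHz, 16.55 kHz, 20 kHz

fs/2 = 27.125 kHz.
142.75 kHz mod fs = 34.25 kHz.
34.25 kHz > fs/2 = 27.125 kHz, folds to fs − 34.25 kHz = 20 kHz.
197 kHz mod fs = 34.25 kHz.
34.25 kHz > fs/2 = 27.125 kHz, folds to fs − 34.25 kHz = 20 kHz.
157.1 kHz mod fs = 48.6 kHz.
48.6 kHz > fs/2 = 27.125 kHz, folds to fs − 48.6 kHz = 5.65 kHz.
16.55 kHz ≤ fs/2 = 27.125 kHz, passes unchanged.
Distinct values: {5.65 kHz, 16.55 kHz, 20 kHz}.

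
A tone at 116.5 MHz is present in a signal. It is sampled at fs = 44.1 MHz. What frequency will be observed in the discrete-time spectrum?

116.5 MHz mod fs = 28.3 MHz.
28.3 MHz > fs/2 = 22.05 MHz, folds to fs − 28.3 MHz = 15.8 MHz.

15.8 MHz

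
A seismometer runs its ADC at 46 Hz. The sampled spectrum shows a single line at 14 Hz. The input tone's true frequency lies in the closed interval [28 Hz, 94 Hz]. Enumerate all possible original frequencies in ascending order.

32 Hz, 60 Hz, 78 Hz

Frequencies that alias to 14 Hz are k·fs ± 14 Hz for integer k ≥ 0.
k=0: 14 Hz.
k=1: 32 Hz, 60 Hz.
k=2: 78 Hz, 106 Hz.
k=3: 124 Hz, 152 Hz.
Within [28 Hz, 94 Hz]: 32 Hz, 60 Hz, 78 Hz.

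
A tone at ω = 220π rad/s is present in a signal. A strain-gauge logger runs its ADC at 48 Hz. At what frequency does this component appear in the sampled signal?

ω = 220π rad/s → f = ω/(2π) = 110 Hz.
110 Hz mod fs = 14 Hz.
14 Hz ≤ fs/2 = 24 Hz, appears at 14 Hz.

14 Hz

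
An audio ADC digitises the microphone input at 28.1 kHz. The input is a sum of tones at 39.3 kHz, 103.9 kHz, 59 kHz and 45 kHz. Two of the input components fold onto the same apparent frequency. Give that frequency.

11.2 kHz

fs/2 = 14.05 kHz.
39.3 kHz mod fs = 11.2 kHz.
11.2 kHz ≤ fs/2 = 14.05 kHz, appears at 11.2 kHz.
103.9 kHz mod fs = 19.6 kHz.
19.6 kHz > fs/2 = 14.05 kHz, folds to fs − 19.6 kHz = 8.5 kHz.
59 kHz mod fs = 2.8 kHz.
2.8 kHz ≤ fs/2 = 14.05 kHz, appears at 2.8 kHz.
45 kHz mod fs = 16.9 kHz.
16.9 kHz > fs/2 = 14.05 kHz, folds to fs − 16.9 kHz = 11.2 kHz.
39.3 kHz and 45 kHz both map to 11.2 kHz.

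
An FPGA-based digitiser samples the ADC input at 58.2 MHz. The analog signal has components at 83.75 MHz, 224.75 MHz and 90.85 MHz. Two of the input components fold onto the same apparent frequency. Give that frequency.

25.55 MHz

fs/2 = 29.1 MHz.
83.75 MHz mod fs = 25.55 MHz.
25.55 MHz ≤ fs/2 = 29.1 MHz, appears at 25.55 MHz.
224.75 MHz mod fs = 50.15 MHz.
50.15 MHz > fs/2 = 29.1 MHz, folds to fs − 50.15 MHz = 8.05 MHz.
90.85 MHz mod fs = 32.65 MHz.
32.65 MHz > fs/2 = 29.1 MHz, folds to fs − 32.65 MHz = 25.55 MHz.
83.75 MHz and 90.85 MHz both map to 25.55 MHz.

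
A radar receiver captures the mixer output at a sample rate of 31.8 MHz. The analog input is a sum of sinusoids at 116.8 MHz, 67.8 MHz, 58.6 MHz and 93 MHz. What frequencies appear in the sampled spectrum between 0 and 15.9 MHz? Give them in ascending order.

2.4 MHz, 4.2 MHz, 5 MHz, 10.4 MHz

fs/2 = 15.9 MHz.
116.8 MHz mod fs = 21.4 MHz.
21.4 MHz > fs/2 = 15.9 MHz, folds to fs − 21.4 MHz = 10.4 MHz.
67.8 MHz mod fs = 4.2 MHz.
4.2 MHz ≤ fs/2 = 15.9 MHz, appears at 4.2 MHz.
58.6 MHz mod fs = 26.8 MHz.
26.8 MHz > fs/2 = 15.9 MHz, folds to fs − 26.8 MHz = 5 MHz.
93 MHz mod fs = 29.4 MHz.
29.4 MHz > fs/2 = 15.9 MHz, folds to fs − 29.4 MHz = 2.4 MHz.
Distinct values: {2.4 MHz, 4.2 MHz, 5 MHz, 10.4 MHz}.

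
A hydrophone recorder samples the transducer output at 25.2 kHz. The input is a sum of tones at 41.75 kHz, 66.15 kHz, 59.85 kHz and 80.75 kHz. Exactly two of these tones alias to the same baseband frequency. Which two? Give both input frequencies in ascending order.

fs/2 = 12.6 kHz.
41.75 kHz mod fs = 16.55 kHz.
16.55 kHz > fs/2 = 12.6 kHz, folds to fs − 16.55 kHz = 8.65 kHz.
66.15 kHz mod fs = 15.75 kHz.
15.75 kHz > fs/2 = 12.6 kHz, folds to fs − 15.75 kHz = 9.45 kHz.
59.85 kHz mod fs = 9.45 kHz.
9.45 kHz ≤ fs/2 = 12.6 kHz, appears at 9.45 kHz.
80.75 kHz mod fs = 5.15 kHz.
5.15 kHz ≤ fs/2 = 12.6 kHz, appears at 5.15 kHz.
59.85 kHz and 66.15 kHz both map to 9.45 kHz.

59.85 kHz, 66.15 kHz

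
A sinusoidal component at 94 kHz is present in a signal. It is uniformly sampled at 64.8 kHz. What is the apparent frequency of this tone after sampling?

29.2 kHz

94 kHz mod fs = 29.2 kHz.
29.2 kHz ≤ fs/2 = 32.4 kHz, appears at 29.2 kHz.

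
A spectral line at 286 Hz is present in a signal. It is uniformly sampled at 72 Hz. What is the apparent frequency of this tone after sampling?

2 Hz

286 Hz mod fs = 70 Hz.
70 Hz > fs/2 = 36 Hz, folds to fs − 70 Hz = 2 Hz.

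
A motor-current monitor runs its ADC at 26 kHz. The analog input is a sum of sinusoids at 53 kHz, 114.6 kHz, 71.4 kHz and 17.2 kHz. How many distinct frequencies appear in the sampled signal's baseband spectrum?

4

fs/2 = 13 kHz.
53 kHz mod fs = 1 kHz.
1 kHz ≤ fs/2 = 13 kHz, appears at 1 kHz.
114.6 kHz mod fs = 10.6 kHz.
10.6 kHz ≤ fs/2 = 13 kHz, appears at 10.6 kHz.
71.4 kHz mod fs = 19.4 kHz.
19.4 kHz > fs/2 = 13 kHz, folds to fs − 19.4 kHz = 6.6 kHz.
17.2 kHz > fs/2 = 13 kHz, folds to fs − 17.2 kHz = 8.8 kHz.
Distinct values: {1 kHz, 6.6 kHz, 8.8 kHz, 10.6 kHz} → 4.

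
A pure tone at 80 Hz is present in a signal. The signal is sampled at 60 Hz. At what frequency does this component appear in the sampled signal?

20 Hz

80 Hz mod fs = 20 Hz.
20 Hz ≤ fs/2 = 30 Hz, appears at 20 Hz.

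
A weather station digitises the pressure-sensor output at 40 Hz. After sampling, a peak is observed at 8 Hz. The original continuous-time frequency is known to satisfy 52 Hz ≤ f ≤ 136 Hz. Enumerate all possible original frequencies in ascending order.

72 Hz, 88 Hz, 112 Hz, 128 Hz

Frequencies that alias to 8 Hz are k·fs ± 8 Hz for integer k ≥ 0.
k=0: 8 Hz.
k=1: 32 Hz, 48 Hz.
k=2: 72 Hz, 88 Hz.
k=3: 112 Hz, 128 Hz.
k=4: 152 Hz, 168 Hz.
Within [52 Hz, 136 Hz]: 72 Hz, 88 Hz, 112 Hz, 128 Hz.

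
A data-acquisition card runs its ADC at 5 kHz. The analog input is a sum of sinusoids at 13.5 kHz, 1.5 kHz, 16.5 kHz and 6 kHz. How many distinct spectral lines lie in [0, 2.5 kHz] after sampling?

fs/2 = 2.5 kHz.
13.5 kHz mod fs = 3.5 kHz.
3.5 kHz > fs/2 = 2.5 kHz, folds to fs − 3.5 kHz = 1.5 kHz.
1.5 kHz ≤ fs/2 = 2.5 kHz, passes unchanged.
16.5 kHz mod fs = 1.5 kHz.
1.5 kHz ≤ fs/2 = 2.5 kHz, appears at 1.5 kHz.
6 kHz mod fs = 1 kHz.
1 kHz ≤ fs/2 = 2.5 kHz, appears at 1 kHz.
Distinct values: {1 kHz, 1.5 kHz} → 2.

2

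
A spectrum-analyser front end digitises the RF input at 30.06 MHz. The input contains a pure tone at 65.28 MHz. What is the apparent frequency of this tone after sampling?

65.28 MHz mod fs = 5.16 MHz.
5.16 MHz ≤ fs/2 = 15.03 MHz, appears at 5.16 MHz.

5.16 MHz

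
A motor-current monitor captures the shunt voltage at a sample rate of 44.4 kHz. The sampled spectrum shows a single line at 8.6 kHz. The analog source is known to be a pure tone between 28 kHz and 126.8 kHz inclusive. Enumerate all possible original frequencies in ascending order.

Frequencies that alias to 8.6 kHz are k·fs ± 8.6 kHz for integer k ≥ 0.
k=0: 8.6 kHz.
k=1: 35.8 kHz, 53 kHz.
k=2: 80.2 kHz, 97.4 kHz.
k=3: 124.6 kHz, 141.8 kHz.
k=4: 169 kHz, 186.2 kHz.
Within [28 kHz, 126.8 kHz]: 35.8 kHz, 53 kHz, 80.2 kHz, 97.4 kHz, 124.6 kHz.

35.8 kHz, 53 kHz, 80.2 kHz, 97.4 kHz, 124.6 kHz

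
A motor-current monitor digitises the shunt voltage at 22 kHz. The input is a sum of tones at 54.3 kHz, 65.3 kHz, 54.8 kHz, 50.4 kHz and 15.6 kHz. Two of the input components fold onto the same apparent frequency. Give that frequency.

6.4 kHz

fs/2 = 11 kHz.
54.3 kHz mod fs = 10.3 kHz.
10.3 kHz ≤ fs/2 = 11 kHz, appears at 10.3 kHz.
65.3 kHz mod fs = 21.3 kHz.
21.3 kHz > fs/2 = 11 kHz, folds to fs − 21.3 kHz = 0.7 kHz.
54.8 kHz mod fs = 10.8 kHz.
10.8 kHz ≤ fs/2 = 11 kHz, appears at 10.8 kHz.
50.4 kHz mod fs = 6.4 kHz.
6.4 kHz ≤ fs/2 = 11 kHz, appears at 6.4 kHz.
15.6 kHz > fs/2 = 11 kHz, folds to fs − 15.6 kHz = 6.4 kHz.
15.6 kHz and 50.4 kHz both map to 6.4 kHz.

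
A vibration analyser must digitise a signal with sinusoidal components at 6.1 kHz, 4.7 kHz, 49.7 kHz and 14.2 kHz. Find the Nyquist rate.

Highest-frequency component: 49.7 kHz.
Nyquist rate = 2 × 49.7 kHz = 99.4 kHz.

99.4 kHz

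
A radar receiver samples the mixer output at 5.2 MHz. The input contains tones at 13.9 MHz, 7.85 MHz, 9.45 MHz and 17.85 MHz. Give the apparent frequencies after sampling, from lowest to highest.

fs/2 = 2.6 MHz.
13.9 MHz mod fs = 3.5 MHz.
3.5 MHz > fs/2 = 2.6 MHz, folds to fs − 3.5 MHz = 1.7 MHz.
7.85 MHz mod fs = 2.65 MHz.
2.65 MHz > fs/2 = 2.6 MHz, folds to fs − 2.65 MHz = 2.55 MHz.
9.45 MHz mod fs = 4.25 MHz.
4.25 MHz > fs/2 = 2.6 MHz, folds to fs − 4.25 MHz = 0.95 MHz.
17.85 MHz mod fs = 2.25 MHz.
2.25 MHz ≤ fs/2 = 2.6 MHz, appears at 2.25 MHz.
Distinct values: {0.95 MHz, 1.7 MHz, 2.25 MHz, 2.55 MHz}.

0.95 MHz, 1.7 MHz, 2.25 MHz, 2.55 MHz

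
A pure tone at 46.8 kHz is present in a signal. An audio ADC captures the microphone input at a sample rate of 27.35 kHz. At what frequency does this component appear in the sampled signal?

46.8 kHz mod fs = 19.45 kHz.
19.45 kHz > fs/2 = 13.675 kHz, folds to fs − 19.45 kHz = 7.9 kHz.

7.9 kHz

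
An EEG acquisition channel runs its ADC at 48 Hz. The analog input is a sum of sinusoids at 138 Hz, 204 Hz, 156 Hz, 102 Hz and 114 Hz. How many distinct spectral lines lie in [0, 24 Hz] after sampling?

fs/2 = 24 Hz.
138 Hz mod fs = 42 Hz.
42 Hz > fs/2 = 24 Hz, folds to fs − 42 Hz = 6 Hz.
204 Hz mod fs = 12 Hz.
12 Hz ≤ fs/2 = 24 Hz, appears at 12 Hz.
156 Hz mod fs = 12 Hz.
12 Hz ≤ fs/2 = 24 Hz, appears at 12 Hz.
102 Hz mod fs = 6 Hz.
6 Hz ≤ fs/2 = 24 Hz, appears at 6 Hz.
114 Hz mod fs = 18 Hz.
18 Hz ≤ fs/2 = 24 Hz, appears at 18 Hz.
Distinct values: {6 Hz, 12 Hz, 18 Hz} → 3.

3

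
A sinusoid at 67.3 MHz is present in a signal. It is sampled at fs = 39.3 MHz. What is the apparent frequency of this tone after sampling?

67.3 MHz mod fs = 28 MHz.
28 MHz > fs/2 = 19.65 MHz, folds to fs − 28 MHz = 11.3 MHz.

11.3 MHz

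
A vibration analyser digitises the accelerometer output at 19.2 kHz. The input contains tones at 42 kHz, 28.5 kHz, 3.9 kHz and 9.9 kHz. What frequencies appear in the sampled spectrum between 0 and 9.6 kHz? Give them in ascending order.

fs/2 = 9.6 kHz.
42 kHz mod fs = 3.6 kHz.
3.6 kHz ≤ fs/2 = 9.6 kHz, appears at 3.6 kHz.
28.5 kHz mod fs = 9.3 kHz.
9.3 kHz ≤ fs/2 = 9.6 kHz, appears at 9.3 kHz.
3.9 kHz ≤ fs/2 = 9.6 kHz, passes unchanged.
9.9 kHz > fs/2 = 9.6 kHz, folds to fs − 9.9 kHz = 9.3 kHz.
Distinct values: {3.6 kHz, 3.9 kHz, 9.3 kHz}.

3.6 kHz, 3.9 kHz, 9.3 kHz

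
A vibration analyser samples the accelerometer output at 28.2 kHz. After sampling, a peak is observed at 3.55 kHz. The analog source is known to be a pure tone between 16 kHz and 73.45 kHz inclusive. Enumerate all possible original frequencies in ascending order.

Frequencies that alias to 3.55 kHz are k·fs ± 3.55 kHz for integer k ≥ 0.
k=0: 3.55 kHz.
k=1: 24.65 kHz, 31.75 kHz.
k=2: 52.85 kHz, 59.95 kHz.
k=3: 81.05 kHz, 88.15 kHz.
Within [16 kHz, 73.45 kHz]: 24.65 kHz, 31.75 kHz, 52.85 kHz, 59.95 kHz.

24.65 kHz, 31.75 kHz, 52.85 kHz, 59.95 kHz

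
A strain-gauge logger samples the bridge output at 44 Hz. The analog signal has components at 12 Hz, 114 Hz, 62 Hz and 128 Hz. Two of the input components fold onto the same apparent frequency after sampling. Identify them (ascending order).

fs/2 = 22 Hz.
12 Hz ≤ fs/2 = 22 Hz, passes unchanged.
114 Hz mod fs = 26 Hz.
26 Hz > fs/2 = 22 Hz, folds to fs − 26 Hz = 18 Hz.
62 Hz mod fs = 18 Hz.
18 Hz ≤ fs/2 = 22 Hz, appears at 18 Hz.
128 Hz mod fs = 40 Hz.
40 Hz > fs/2 = 22 Hz, folds to fs − 40 Hz = 4 Hz.
62 Hz and 114 Hz both map to 18 Hz.

62 Hz, 114 Hz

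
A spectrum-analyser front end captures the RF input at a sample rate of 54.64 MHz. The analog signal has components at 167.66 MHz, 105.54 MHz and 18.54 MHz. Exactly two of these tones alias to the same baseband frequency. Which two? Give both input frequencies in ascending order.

fs/2 = 27.32 MHz.
167.66 MHz mod fs = 3.74 MHz.
3.74 MHz ≤ fs/2 = 27.32 MHz, appears at 3.74 MHz.
105.54 MHz mod fs = 50.9 MHz.
50.9 MHz > fs/2 = 27.32 MHz, folds to fs − 50.9 MHz = 3.74 MHz.
18.54 MHz ≤ fs/2 = 27.32 MHz, passes unchanged.
105.54 MHz and 167.66 MHz both map to 3.74 MHz.

105.54 MHz, 167.66 MHz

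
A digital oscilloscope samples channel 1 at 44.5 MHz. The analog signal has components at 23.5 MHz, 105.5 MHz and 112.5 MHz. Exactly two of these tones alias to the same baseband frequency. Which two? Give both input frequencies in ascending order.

23.5 MHz, 112.5 MHz

fs/2 = 22.25 MHz.
23.5 MHz > fs/2 = 22.25 MHz, folds to fs − 23.5 MHz = 21 MHz.
105.5 MHz mod fs = 16.5 MHz.
16.5 MHz ≤ fs/2 = 22.25 MHz, appears at 16.5 MHz.
112.5 MHz mod fs = 23.5 MHz.
23.5 MHz > fs/2 = 22.25 MHz, folds to fs − 23.5 MHz = 21 MHz.
23.5 MHz and 112.5 MHz both map to 21 MHz.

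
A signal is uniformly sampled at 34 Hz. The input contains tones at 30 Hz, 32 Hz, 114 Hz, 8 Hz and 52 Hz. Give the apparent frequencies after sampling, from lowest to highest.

2 Hz, 4 Hz, 8 Hz, 12 Hz, 16 Hz

fs/2 = 17 Hz.
30 Hz > fs/2 = 17 Hz, folds to fs − 30 Hz = 4 Hz.
32 Hz > fs/2 = 17 Hz, folds to fs − 32 Hz = 2 Hz.
114 Hz mod fs = 12 Hz.
12 Hz ≤ fs/2 = 17 Hz, appears at 12 Hz.
8 Hz ≤ fs/2 = 17 Hz, passes unchanged.
52 Hz mod fs = 18 Hz.
18 Hz > fs/2 = 17 Hz, folds to fs − 18 Hz = 16 Hz.
Distinct values: {2 Hz, 4 Hz, 8 Hz, 12 Hz, 16 Hz}.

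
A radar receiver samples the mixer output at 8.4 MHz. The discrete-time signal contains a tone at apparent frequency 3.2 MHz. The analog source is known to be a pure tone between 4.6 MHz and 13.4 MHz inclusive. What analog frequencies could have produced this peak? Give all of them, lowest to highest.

Frequencies that alias to 3.2 MHz are k·fs ± 3.2 MHz for integer k ≥ 0.
k=0: 3.2 MHz.
k=1: 5.2 MHz, 11.6 MHz.
k=2: 13.6 MHz, 20 MHz.
Within [4.6 MHz, 13.4 MHz]: 5.2 MHz, 11.6 MHz.

5.2 MHz, 11.6 MHz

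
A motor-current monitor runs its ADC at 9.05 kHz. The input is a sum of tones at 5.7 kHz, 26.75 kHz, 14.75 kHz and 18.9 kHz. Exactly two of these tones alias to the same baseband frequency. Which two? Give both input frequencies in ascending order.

fs/2 = 4.525 kHz.
5.7 kHz > fs/2 = 4.525 kHz, folds to fs − 5.7 kHz = 3.35 kHz.
26.75 kHz mod fs = 8.65 kHz.
8.65 kHz > fs/2 = 4.525 kHz, folds to fs − 8.65 kHz = 0.4 kHz.
14.75 kHz mod fs = 5.7 kHz.
5.7 kHz > fs/2 = 4.525 kHz, folds to fs − 5.7 kHz = 3.35 kHz.
18.9 kHz mod fs = 0.8 kHz.
0.8 kHz ≤ fs/2 = 4.525 kHz, appears at 0.8 kHz.
5.7 kHz and 14.75 kHz both map to 3.35 kHz.

5.7 kHz, 14.75 kHz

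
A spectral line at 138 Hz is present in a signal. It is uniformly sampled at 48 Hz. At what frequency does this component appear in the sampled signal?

138 Hz mod fs = 42 Hz.
42 Hz > fs/2 = 24 Hz, folds to fs − 42 Hz = 6 Hz.

6 Hz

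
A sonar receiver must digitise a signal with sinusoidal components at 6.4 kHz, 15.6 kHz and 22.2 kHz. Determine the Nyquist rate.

44.4 kHz

Highest-frequency component: 22.2 kHz.
Nyquist rate = 2 × 22.2 kHz = 44.4 kHz.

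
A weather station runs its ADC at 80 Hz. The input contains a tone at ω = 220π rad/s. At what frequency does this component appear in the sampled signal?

30 Hz

ω = 220π rad/s → f = ω/(2π) = 110 Hz.
110 Hz mod fs = 30 Hz.
30 Hz ≤ fs/2 = 40 Hz, appears at 30 Hz.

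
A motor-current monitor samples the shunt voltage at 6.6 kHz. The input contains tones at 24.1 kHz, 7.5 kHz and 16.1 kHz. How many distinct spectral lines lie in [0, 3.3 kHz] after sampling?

3

fs/2 = 3.3 kHz.
24.1 kHz mod fs = 4.3 kHz.
4.3 kHz > fs/2 = 3.3 kHz, folds to fs − 4.3 kHz = 2.3 kHz.
7.5 kHz mod fs = 0.9 kHz.
0.9 kHz ≤ fs/2 = 3.3 kHz, appears at 0.9 kHz.
16.1 kHz mod fs = 2.9 kHz.
2.9 kHz ≤ fs/2 = 3.3 kHz, appears at 2.9 kHz.
Distinct values: {0.9 kHz, 2.3 kHz, 2.9 kHz} → 3.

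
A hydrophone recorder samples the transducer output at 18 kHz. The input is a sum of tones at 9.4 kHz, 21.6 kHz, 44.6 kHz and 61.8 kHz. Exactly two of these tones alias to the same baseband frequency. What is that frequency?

8.6 kHz

fs/2 = 9 kHz.
9.4 kHz > fs/2 = 9 kHz, folds to fs − 9.4 kHz = 8.6 kHz.
21.6 kHz mod fs = 3.6 kHz.
3.6 kHz ≤ fs/2 = 9 kHz, appears at 3.6 kHz.
44.6 kHz mod fs = 8.6 kHz.
8.6 kHz ≤ fs/2 = 9 kHz, appears at 8.6 kHz.
61.8 kHz mod fs = 7.8 kHz.
7.8 kHz ≤ fs/2 = 9 kHz, appears at 7.8 kHz.
9.4 kHz and 44.6 kHz both map to 8.6 kHz.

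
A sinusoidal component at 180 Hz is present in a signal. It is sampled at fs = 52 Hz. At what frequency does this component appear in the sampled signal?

24 Hz

180 Hz mod fs = 24 Hz.
24 Hz ≤ fs/2 = 26 Hz, appears at 24 Hz.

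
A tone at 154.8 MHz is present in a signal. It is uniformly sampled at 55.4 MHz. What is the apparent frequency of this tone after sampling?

11.4 MHz

154.8 MHz mod fs = 44 MHz.
44 MHz > fs/2 = 27.7 MHz, folds to fs − 44 MHz = 11.4 MHz.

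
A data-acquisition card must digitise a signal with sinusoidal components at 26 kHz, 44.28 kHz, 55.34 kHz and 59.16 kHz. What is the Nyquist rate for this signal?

Highest-frequency component: 59.16 kHz.
Nyquist rate = 2 × 59.16 kHz = 118.32 kHz.

118.32 kHz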